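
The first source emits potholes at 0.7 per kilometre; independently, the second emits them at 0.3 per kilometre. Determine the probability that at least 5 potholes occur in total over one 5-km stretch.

Independent Poisson processes superpose: combined rate λ = 0.7 + 0.3 = 1 per kilometre.
Over the interval, μ = 1 × 5 = 5 (a 5-km stretch = 5 kilometres).
P(N ≥ 5) = 1 − P(N ≤ 4) ≈ 0.5595.

0.5595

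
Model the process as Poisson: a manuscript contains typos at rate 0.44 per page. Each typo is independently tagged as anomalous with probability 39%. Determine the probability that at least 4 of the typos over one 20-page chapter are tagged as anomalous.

Thinning: the typos that are tagged as anomalous themselves form a Poisson process with rate 0.39 × 0.44 = 0.1716 per page.
Over the interval, μ = 0.1716 × 20 = 3.432 (a 20-page chapter = 20 pages).
P(N ≥ 4) = 1 − P(N ≤ 3) ≈ 0.4486.

0.4486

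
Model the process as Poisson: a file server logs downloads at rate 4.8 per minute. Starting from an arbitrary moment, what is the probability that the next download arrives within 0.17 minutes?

0.5578

Inter-arrival times are exponential with rate λ = 4.8 per minute.
P(T ≤ 0.17) = 1 − e^(−λt) = 1 − e^(−4.8 × 0.17) = 1 − e^(−0.816) ≈ 0.5578.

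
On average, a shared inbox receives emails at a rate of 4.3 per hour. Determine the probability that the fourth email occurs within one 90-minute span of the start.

0.8847

Over the interval, μ = 4.3 × 1.5 = 6.45 (a 90-minute span = 1.5 hours).
The fourth arrival falls in the interval iff at least 4 events occur there: P(S_4 ≤ t) = P(N ≥ 4) = 1 − P(N ≤ 3) ≈ 0.8847.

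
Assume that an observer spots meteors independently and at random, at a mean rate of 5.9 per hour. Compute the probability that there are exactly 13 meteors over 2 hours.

Over the interval, μ = 5.9 × 2 = 11.8 (2 hours).
P(N = 13) = e^(−μ) μ^13/13! = e^(−11.8) · 11.8^13/6227020800 ≈ 0.1036.

0.1036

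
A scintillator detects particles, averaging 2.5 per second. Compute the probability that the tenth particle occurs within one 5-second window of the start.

0.7986

Over the interval, μ = 2.5 × 5 = 12.5 (a 5-second window = 5 seconds).
The tenth arrival falls in the interval iff at least 10 events occur there: P(S_10 ≤ t) = P(N ≥ 10) = 1 − P(N ≤ 9) ≈ 0.7986.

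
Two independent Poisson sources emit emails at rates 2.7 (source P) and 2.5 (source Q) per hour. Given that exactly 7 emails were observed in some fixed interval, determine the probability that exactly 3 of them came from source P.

0.2618

Given the total, each event is independently from source P with probability p = λ_P/(λ_P+λ_Q) = 2.7/5.2 ≈ 0.5192.
So K ~ Binomial(7, 2.7/5.2): P(K = 3) = C(7,3) · (2.7/5.2)^3 · (2.5/5.2)^4 ≈ 0.2618.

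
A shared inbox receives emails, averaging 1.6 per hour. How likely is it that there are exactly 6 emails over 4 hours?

0.1586

Over the interval, μ = 1.6 × 4 = 6.4 (4 hours).
P(N = 6) = e^(−μ) μ^6/6! = e^(−6.4) · 6.4^6/720 ≈ 0.1586.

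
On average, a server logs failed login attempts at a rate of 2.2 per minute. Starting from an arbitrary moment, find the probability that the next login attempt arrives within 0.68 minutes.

Inter-arrival times are exponential with rate λ = 2.2 per minute.
P(T ≤ 0.68) = 1 − e^(−λt) = 1 − e^(−2.2 × 0.68) = 1 − e^(−1.496) ≈ 0.7760.

0.7760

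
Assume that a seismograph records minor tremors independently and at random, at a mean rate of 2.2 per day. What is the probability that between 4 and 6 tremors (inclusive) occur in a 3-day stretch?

Over the interval, μ = 2.2 × 3 = 6.6 (a 3-day stretch = 3 days).
P(4 ≤ N ≤ 6) = Σ_{j=4}^{6} e^(−6.6) · 6.6^j/j! ≈ 0.4057.

0.4057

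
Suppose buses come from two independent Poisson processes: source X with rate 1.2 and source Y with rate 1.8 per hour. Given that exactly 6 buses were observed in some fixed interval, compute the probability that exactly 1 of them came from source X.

0.1866

Given the total, each event is independently from source X with probability p = λ_X/(λ_X+λ_Y) = 1.2/3 = 0.4000.
So K ~ Binomial(6, 1.2/3): P(K = 1) = C(6,1) · (1.2/3)^1 · (1.8/3)^5 ≈ 0.1866.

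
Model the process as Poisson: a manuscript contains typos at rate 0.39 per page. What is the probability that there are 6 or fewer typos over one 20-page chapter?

0.3384

Over the interval, μ = 0.39 × 20 = 7.8 (a 20-page chapter = 20 pages).
P(N ≤ 6) = Σ_{j=0}^{6} e^(−μ) μ^j/j! ≈ 0.3384.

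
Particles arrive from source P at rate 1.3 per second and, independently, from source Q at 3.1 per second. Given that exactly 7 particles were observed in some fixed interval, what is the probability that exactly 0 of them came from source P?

0.0862

Given the total, each event is independently from source P with probability p = λ_P/(λ_P+λ_Q) = 1.3/4.4 ≈ 0.2955.
So K ~ Binomial(7, 1.3/4.4): P(K = 0) = C(7,0) · (1.3/4.4)^0 · (3.1/4.4)^7 ≈ 0.0862.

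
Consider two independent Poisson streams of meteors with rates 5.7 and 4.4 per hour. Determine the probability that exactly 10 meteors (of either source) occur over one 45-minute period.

0.0880

Independent Poisson processes superpose: combined rate λ = 5.7 + 4.4 = 10.1 per hour.
Over the interval, μ = 10.1 × 0.75 = 7.575 (a 45-minute period = 0.75 hours).
P(N = 10) = e^(−7.575) · 7.575^10/10! ≈ 0.0880.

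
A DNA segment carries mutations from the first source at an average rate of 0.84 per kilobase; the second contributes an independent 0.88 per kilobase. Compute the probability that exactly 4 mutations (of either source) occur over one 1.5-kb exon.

0.1399

Independent Poisson processes superpose: combined rate λ = 0.84 + 0.88 = 1.72 per kilobase.
Over the interval, μ = 1.72 × 1.5 = 2.58 (a 1.5-kb exon = 1.5 kilobases).
P(N = 4) = e^(−2.58) · 2.58^4/4! ≈ 0.1399.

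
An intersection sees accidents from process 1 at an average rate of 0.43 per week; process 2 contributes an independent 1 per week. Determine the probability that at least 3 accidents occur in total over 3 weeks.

0.8014

Independent Poisson processes superpose: combined rate λ = 0.43 + 1 = 1.43 per week.
Over the interval, μ = 1.43 × 3 = 4.29 (3 weeks).
P(N ≥ 3) = 1 − P(N ≤ 2) ≈ 0.8014.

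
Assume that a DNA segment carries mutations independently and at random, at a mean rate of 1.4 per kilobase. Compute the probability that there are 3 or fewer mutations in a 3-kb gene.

0.3954

Over the interval, μ = 1.4 × 3 = 4.2 (a 3-kb gene = 3 kilobases).
P(N ≤ 3) = Σ_{j=0}^{3} e^(−μ) μ^j/j! ≈ 0.3954.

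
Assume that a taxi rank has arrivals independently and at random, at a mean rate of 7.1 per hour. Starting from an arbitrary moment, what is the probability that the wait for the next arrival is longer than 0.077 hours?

0.5789

The wait for the next event is exponential with rate λ = 7.1 per hour.
P(T > 0.077) = e^(−λt) = e^(−7.1 × 0.077) = e^(−0.5467) ≈ 0.5789.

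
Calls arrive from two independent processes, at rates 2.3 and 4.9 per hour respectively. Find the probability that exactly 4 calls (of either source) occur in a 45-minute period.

Independent Poisson processes superpose: combined rate λ = 2.3 + 4.9 = 7.2 per hour.
Over the interval, μ = 7.2 × 0.75 = 5.4 (a 45-minute period = 0.75 hours).
P(N = 4) = e^(−5.4) · 5.4^4/4! ≈ 0.1600.

0.1600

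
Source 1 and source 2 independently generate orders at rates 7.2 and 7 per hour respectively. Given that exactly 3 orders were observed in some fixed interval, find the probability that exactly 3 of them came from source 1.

Given the total, each event is independently from source 1 with probability p = λ_1/(λ_1+λ_2) = 7.2/14.2 ≈ 0.5070.
So K ~ Binomial(3, 7.2/14.2): P(K = 3) = C(3,3) · (7.2/14.2)^3 · (7/14.2)^0 ≈ 0.1304.

0.1304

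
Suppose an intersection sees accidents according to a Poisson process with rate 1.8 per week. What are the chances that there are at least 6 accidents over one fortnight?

0.1559

Over the interval, μ = 1.8 × 2 = 3.6 (a fortnight = 2 weeks).
P(N ≥ 6) = 1 − P(N ≤ 5) = 1 − Σ_{j=0}^{5} e^(−μ) μ^j/j! ≈ 0.1559.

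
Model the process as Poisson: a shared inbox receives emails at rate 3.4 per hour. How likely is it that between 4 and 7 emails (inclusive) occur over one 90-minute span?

Over the interval, μ = 3.4 × 1.5 = 5.1 (a 90-minute span = 1.5 hours).
P(4 ≤ N ≤ 7) = Σ_{j=4}^{7} e^(−5.1) · 5.1^j/j! ≈ 0.6047.

0.6047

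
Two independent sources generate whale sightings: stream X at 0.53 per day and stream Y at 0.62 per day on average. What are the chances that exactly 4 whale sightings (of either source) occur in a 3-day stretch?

0.1874

Independent Poisson processes superpose: combined rate λ = 0.53 + 0.62 = 1.15 per day.
Over the interval, μ = 1.15 × 3 = 3.45 (a 3-day stretch = 3 days).
P(N = 4) = e^(−3.45) · 3.45^4/4! ≈ 0.1874.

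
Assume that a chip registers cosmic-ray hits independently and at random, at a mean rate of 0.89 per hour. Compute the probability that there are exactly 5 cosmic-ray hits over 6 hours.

Over the interval, μ = 0.89 × 6 = 5.34 (6 hours).
P(N = 5) = e^(−μ) μ^5/5! = e^(−5.34) · 5.34^5/120 ≈ 0.1735.

0.1735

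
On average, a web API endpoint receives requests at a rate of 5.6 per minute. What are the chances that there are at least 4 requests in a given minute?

0.8094

With mean μ = 5.6 per minute,
P(N ≥ 4) = 1 − P(N ≤ 3) = 1 − Σ_{j=0}^{3} e^(−μ) μ^j/j! ≈ 0.8094.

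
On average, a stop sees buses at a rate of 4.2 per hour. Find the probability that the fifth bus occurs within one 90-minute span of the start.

Over the interval, μ = 4.2 × 1.5 = 6.3 (a 90-minute span = 1.5 hours).
The fifth arrival falls in the interval iff at least 5 events occur there: P(S_5 ≤ t) = P(N ≥ 5) = 1 − P(N ≤ 4) ≈ 0.7531.

0.7531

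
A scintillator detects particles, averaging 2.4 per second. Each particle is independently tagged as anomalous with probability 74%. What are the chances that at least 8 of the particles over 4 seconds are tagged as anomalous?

0.4168

Thinning: the particles that are tagged as anomalous themselves form a Poisson process with rate 0.74 × 2.4 = 1.776 per second.
Over the interval, μ = 1.776 × 4 = 7.104 (4 seconds).
P(N ≥ 8) = 1 − P(N ≤ 7) ≈ 0.4168.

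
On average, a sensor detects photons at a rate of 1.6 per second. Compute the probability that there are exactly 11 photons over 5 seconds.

0.0722

Over the interval, μ = 1.6 × 5 = 8 (5 seconds).
P(N = 11) = e^(−μ) μ^11/11! = e^(−8) · 8^11/39916800 ≈ 0.0722.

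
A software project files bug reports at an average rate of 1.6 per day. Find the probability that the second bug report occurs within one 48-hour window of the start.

Over the interval, μ = 1.6 × 2 = 3.2 (a 48-hour window = 2 days).
The second arrival falls in the interval iff at least 2 events occur there: P(S_2 ≤ t) = P(N ≥ 2) = 1 − P(N ≤ 1) ≈ 0.8288.

0.8288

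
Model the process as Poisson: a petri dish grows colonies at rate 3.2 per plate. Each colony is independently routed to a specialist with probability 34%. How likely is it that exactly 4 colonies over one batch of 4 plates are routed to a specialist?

Thinning: the colonies that are routed to a specialist themselves form a Poisson process with rate 0.34 × 3.2 = 1.088 per plate.
Over the interval, μ = 1.088 × 4 = 4.352 (a batch of 4 plates = 4 plates).
P(N = 4) = e^(−4.352) · 4.352^4/4! ≈ 0.1925.

0.1925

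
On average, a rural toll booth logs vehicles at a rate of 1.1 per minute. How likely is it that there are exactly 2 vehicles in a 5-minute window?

Over the interval, μ = 1.1 × 5 = 5.5 (a 5-minute window = 5 minutes).
P(N = 2) = e^(−μ) μ^2/2! = e^(−5.5) · 5.5^2/2 ≈ 0.0618.

0.0618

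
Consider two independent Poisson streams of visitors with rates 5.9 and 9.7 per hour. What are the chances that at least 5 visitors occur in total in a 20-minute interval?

Independent Poisson processes superpose: combined rate λ = 5.9 + 9.7 = 15.6 per hour.
Over the interval, μ = 15.6 × 1/3 = 5.2 (a 20-minute interval = 1/3 hours).
P(N ≥ 5) = 1 − P(N ≤ 4) ≈ 0.5939.

0.5939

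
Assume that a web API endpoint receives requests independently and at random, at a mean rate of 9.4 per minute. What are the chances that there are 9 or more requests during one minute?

0.5958

With mean μ = 9.4 per minute,
P(N ≥ 9) = 1 − P(N ≤ 8) = 1 − Σ_{j=0}^{8} e^(−μ) μ^j/j! ≈ 0.5958.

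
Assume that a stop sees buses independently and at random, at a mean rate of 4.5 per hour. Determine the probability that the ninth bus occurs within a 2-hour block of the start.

Over the interval, μ = 4.5 × 2 = 9 (a 2-hour block = 2 hours).
The ninth arrival falls in the interval iff at least 9 events occur there: P(S_9 ≤ t) = P(N ≥ 9) = 1 − P(N ≤ 8) ≈ 0.5443.

0.5443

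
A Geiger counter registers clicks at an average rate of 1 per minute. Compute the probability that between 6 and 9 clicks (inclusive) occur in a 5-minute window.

Over the interval, μ = 1 × 5 = 5 (a 5-minute window = 5 minutes).
P(6 ≤ N ≤ 9) = Σ_{j=6}^{9} e^(−5) · 5^j/j! ≈ 0.3522.

0.3522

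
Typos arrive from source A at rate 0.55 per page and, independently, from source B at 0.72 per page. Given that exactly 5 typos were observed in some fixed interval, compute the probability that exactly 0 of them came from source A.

Given the total, each event is independently from source A with probability p = λ_A/(λ_A+λ_B) = 0.55/1.27 ≈ 0.4331.
So K ~ Binomial(5, 0.55/1.27): P(K = 0) = C(5,0) · (0.55/1.27)^0 · (0.72/1.27)^5 ≈ 0.0586.

0.0586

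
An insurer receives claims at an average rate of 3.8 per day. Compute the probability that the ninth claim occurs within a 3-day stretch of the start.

0.8016

Over the interval, μ = 3.8 × 3 = 11.4 (a 3-day stretch = 3 days).
The ninth arrival falls in the interval iff at least 9 events occur there: P(S_9 ≤ t) = P(N ≥ 9) = 1 − P(N ≤ 8) ≈ 0.8016.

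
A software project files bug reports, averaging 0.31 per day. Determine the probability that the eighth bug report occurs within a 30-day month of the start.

0.7100

Over the interval, μ = 0.31 × 30 = 9.3 (a 30-day month = 30 days).
The eighth arrival falls in the interval iff at least 8 events occur there: P(S_8 ≤ t) = P(N ≥ 8) = 1 − P(N ≤ 7) ≈ 0.7100.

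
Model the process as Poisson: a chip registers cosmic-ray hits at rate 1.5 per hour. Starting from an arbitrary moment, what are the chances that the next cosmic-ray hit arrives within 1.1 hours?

Inter-arrival times are exponential with rate λ = 1.5 per hour.
P(T ≤ 1.1) = 1 − e^(−λt) = 1 − e^(−1.5 × 1.1) = 1 − e^(−1.65) ≈ 0.8080.

0.8080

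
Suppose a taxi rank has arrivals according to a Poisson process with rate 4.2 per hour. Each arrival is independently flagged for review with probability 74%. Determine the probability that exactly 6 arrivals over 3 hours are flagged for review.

Thinning: the arrivals that are flagged for review themselves form a Poisson process with rate 0.74 × 4.2 = 3.108 per hour.
Over the interval, μ = 3.108 × 3 = 9.324 (3 hours).
P(N = 6) = e^(−9.324) · 9.324^6/6! ≈ 0.0815.

0.0815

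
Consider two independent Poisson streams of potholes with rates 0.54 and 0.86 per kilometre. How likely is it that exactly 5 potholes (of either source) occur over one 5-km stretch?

Independent Poisson processes superpose: combined rate λ = 0.54 + 0.86 = 1.4 per kilometre.
Over the interval, μ = 1.4 × 5 = 7 (a 5-km stretch = 5 kilometres).
P(N = 5) = e^(−7) · 7^5/5! ≈ 0.1277.

0.1277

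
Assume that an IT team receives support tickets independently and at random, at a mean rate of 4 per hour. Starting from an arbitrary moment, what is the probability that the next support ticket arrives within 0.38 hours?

0.7813

Inter-arrival times are exponential with rate λ = 4 per hour.
P(T ≤ 0.38) = 1 − e^(−λt) = 1 − e^(−4 × 0.38) = 1 − e^(−1.52) ≈ 0.7813.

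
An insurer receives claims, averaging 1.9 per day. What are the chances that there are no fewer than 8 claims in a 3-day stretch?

Over the interval, μ = 1.9 × 3 = 5.7 (a 3-day stretch = 3 days).
P(N ≥ 8) = 1 − P(N ≤ 7) = 1 − Σ_{j=0}^{7} e^(−μ) μ^j/j! ≈ 0.2159.

0.2159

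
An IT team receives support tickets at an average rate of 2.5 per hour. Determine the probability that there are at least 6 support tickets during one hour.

0.0420

With mean μ = 2.5 per hour,
P(N ≥ 6) = 1 − P(N ≤ 5) = 1 − Σ_{j=0}^{5} e^(−μ) μ^j/j! ≈ 0.0420.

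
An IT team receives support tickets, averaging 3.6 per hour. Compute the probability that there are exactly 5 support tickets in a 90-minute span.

0.1728

Over the interval, μ = 3.6 × 1.5 = 5.4 (a 90-minute span = 1.5 hours).
P(N = 5) = e^(−μ) μ^5/5! = e^(−5.4) · 5.4^5/120 ≈ 0.1728.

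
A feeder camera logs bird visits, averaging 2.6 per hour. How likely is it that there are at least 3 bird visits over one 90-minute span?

0.7469

Over the interval, μ = 2.6 × 1.5 = 3.9 (a 90-minute span = 1.5 hours).
P(N ≥ 3) = 1 − P(N ≤ 2) = 1 − Σ_{j=0}^{2} e^(−μ) μ^j/j! ≈ 0.7469.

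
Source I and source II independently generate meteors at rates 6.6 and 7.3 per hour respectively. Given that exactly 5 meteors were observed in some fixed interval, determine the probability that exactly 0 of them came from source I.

Given the total, each event is independently from source I with probability p = λ_I/(λ_I+λ_II) = 6.6/13.9 ≈ 0.4748.
So K ~ Binomial(5, 6.6/13.9): P(K = 0) = C(5,0) · (6.6/13.9)^0 · (7.3/13.9)^5 ≈ 0.0400.

0.0400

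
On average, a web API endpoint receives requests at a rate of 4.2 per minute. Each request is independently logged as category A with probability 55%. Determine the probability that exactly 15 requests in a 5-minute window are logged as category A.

Thinning: the requests that are logged as category A themselves form a Poisson process with rate 0.55 × 4.2 = 2.31 per minute.
Over the interval, μ = 2.31 × 5 = 11.55 (a 5-minute window = 5 minutes).
P(N = 15) = e^(−11.55) · 11.55^15/15! ≈ 0.0640.

0.0640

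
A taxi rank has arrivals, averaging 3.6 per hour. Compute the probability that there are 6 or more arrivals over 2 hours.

Over the interval, μ = 3.6 × 2 = 7.2 (2 hours).
P(N ≥ 6) = 1 − P(N ≤ 5) = 1 − Σ_{j=0}^{5} e^(−μ) μ^j/j! ≈ 0.7241.

0.7241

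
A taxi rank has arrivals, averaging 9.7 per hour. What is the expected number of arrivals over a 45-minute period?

7.275

E[N] = λt = 9.7 × 0.75 = 7.275 (a 45-minute period = 0.75 hours).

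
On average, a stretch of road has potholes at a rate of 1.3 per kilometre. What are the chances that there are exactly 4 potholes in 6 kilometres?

0.0632

Over the interval, μ = 1.3 × 6 = 7.8 (6 kilometres).
P(N = 4) = e^(−μ) μ^4/4! = e^(−7.8) · 7.8^4/24 ≈ 0.0632.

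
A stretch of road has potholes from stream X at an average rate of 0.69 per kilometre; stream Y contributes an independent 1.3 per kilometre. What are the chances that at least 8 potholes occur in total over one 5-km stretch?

0.7752

Independent Poisson processes superpose: combined rate λ = 0.69 + 1.3 = 1.99 per kilometre.
Over the interval, μ = 1.99 × 5 = 9.95 (a 5-km stretch = 5 kilometres).
P(N ≥ 8) = 1 − P(N ≤ 7) ≈ 0.7752.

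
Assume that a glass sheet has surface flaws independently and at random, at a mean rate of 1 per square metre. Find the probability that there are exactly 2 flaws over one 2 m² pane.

0.2707

Over the interval, μ = 1 × 2 = 2 (a 2 m² pane = 2 square metres).
P(N = 2) = e^(−μ) μ^2/2! = e^(−2) · 2^2/2 ≈ 0.2707.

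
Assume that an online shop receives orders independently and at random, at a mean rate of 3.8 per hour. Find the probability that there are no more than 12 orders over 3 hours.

0.6442

Over the interval, μ = 3.8 × 3 = 11.4 (3 hours).
P(N ≤ 12) = Σ_{j=0}^{12} e^(−μ) μ^j/j! ≈ 0.6442.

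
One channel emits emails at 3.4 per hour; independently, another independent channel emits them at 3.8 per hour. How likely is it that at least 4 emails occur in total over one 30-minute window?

0.4848

Independent Poisson processes superpose: combined rate λ = 3.4 + 3.8 = 7.2 per hour.
Over the interval, μ = 7.2 × 0.5 = 3.6 (a 30-minute window = 0.5 hours).
P(N ≥ 4) = 1 − P(N ≤ 3) ≈ 0.4848.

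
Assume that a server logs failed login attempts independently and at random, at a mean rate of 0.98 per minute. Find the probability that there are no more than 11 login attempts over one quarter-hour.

0.2054

Over the interval, μ = 0.98 × 15 = 14.7 (a quarter-hour = 15 minutes).
P(N ≤ 11) = Σ_{j=0}^{11} e^(−μ) μ^j/j! ≈ 0.2054.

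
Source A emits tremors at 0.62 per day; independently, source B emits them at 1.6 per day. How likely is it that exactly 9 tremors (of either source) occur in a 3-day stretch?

Independent Poisson processes superpose: combined rate λ = 0.62 + 1.6 = 2.22 per day.
Over the interval, μ = 2.22 × 3 = 6.66 (a 3-day stretch = 3 days).
P(N = 9) = e^(−6.66) · 6.66^9/9! ≈ 0.0910.

0.0910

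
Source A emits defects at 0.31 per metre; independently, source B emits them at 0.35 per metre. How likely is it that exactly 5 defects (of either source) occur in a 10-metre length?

Independent Poisson processes superpose: combined rate λ = 0.31 + 0.35 = 0.66 per metre.
Over the interval, μ = 0.66 × 10 = 6.6 (a 10-metre length = 10 metres).
P(N = 5) = e^(−6.6) · 6.6^5/5! ≈ 0.1420.

0.1420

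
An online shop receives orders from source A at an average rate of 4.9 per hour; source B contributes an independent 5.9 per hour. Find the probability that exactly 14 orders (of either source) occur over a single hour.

Independent Poisson processes superpose: combined rate λ = 4.9 + 5.9 = 10.8 per hour.
So μ = 10.8.
P(N = 14) = e^(−10.8) · 10.8^14/14! ≈ 0.0687.

0.0687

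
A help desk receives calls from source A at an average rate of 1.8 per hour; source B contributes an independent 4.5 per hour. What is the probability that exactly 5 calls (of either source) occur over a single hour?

Independent Poisson processes superpose: combined rate λ = 1.8 + 4.5 = 6.3 per hour.
So μ = 6.3.
P(N = 5) = e^(−6.3) · 6.3^5/5! ≈ 0.1519.

0.1519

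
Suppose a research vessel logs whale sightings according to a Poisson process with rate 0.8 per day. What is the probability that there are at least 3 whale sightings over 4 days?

0.6201

Over the interval, μ = 0.8 × 4 = 3.2 (4 days).
P(N ≥ 3) = 1 − P(N ≤ 2) = 1 − Σ_{j=0}^{2} e^(−μ) μ^j/j! ≈ 0.6201.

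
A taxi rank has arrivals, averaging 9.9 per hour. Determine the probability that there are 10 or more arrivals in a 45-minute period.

0.2151

Over the interval, μ = 9.9 × 0.75 = 7.425 (a 45-minute period = 0.75 hours).
P(N ≥ 10) = 1 − P(N ≤ 9) = 1 − Σ_{j=0}^{9} e^(−μ) μ^j/j! ≈ 0.2151.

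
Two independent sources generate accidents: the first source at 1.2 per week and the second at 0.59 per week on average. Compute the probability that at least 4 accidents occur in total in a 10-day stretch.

0.2547

Independent Poisson processes superpose: combined rate λ = 1.2 + 0.59 = 1.79 per week.
Over the interval, μ = 1.79 × 10/7 ≈ 2.55714 (a 10-day stretch = 10/7 weeks).
P(N ≥ 4) = 1 − P(N ≤ 3) ≈ 0.2547.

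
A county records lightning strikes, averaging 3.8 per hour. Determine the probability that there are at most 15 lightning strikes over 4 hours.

0.5476

Over the interval, μ = 3.8 × 4 = 15.2 (4 hours).
P(N ≤ 15) = Σ_{j=0}^{15} e^(−μ) μ^j/j! ≈ 0.5476.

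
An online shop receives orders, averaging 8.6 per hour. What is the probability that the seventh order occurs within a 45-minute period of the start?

0.4656

Over the interval, μ = 8.6 × 0.75 = 6.45 (a 45-minute period = 0.75 hours).
The seventh arrival falls in the interval iff at least 7 events occur there: P(S_7 ≤ t) = P(N ≥ 7) = 1 − P(N ≤ 6) ≈ 0.4656.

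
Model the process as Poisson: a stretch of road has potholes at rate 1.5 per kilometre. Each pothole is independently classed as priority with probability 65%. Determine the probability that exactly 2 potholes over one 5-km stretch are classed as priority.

0.0907

Thinning: the potholes that are classed as priority themselves form a Poisson process with rate 0.65 × 1.5 = 0.975 per kilometre.
Over the interval, μ = 0.975 × 5 = 4.875 (a 5-km stretch = 5 kilometres).
P(N = 2) = e^(−4.875) · 4.875^2/2! ≈ 0.0907.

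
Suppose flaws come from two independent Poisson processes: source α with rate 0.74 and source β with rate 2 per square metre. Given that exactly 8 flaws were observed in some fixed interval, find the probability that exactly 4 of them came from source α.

0.1057

Given the total, each event is independently from source α with probability p = λ_α/(λ_α+λ_β) = 0.74/2.74 ≈ 0.2701.
So K ~ Binomial(8, 0.74/2.74): P(K = 4) = C(8,4) · (0.74/2.74)^4 · (2/2.74)^4 ≈ 0.1057.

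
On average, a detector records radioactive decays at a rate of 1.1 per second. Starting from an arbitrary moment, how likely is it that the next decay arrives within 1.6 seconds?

0.8280

Inter-arrival times are exponential with rate λ = 1.1 per second.
P(T ≤ 1.6) = 1 − e^(−λt) = 1 − e^(−1.1 × 1.6) = 1 − e^(−1.76) ≈ 0.8280.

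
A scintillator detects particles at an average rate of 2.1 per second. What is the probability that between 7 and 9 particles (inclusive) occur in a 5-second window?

0.2955

Over the interval, μ = 2.1 × 5 = 10.5 (a 5-second window = 5 seconds).
P(7 ≤ N ≤ 9) = Σ_{j=7}^{9} e^(−10.5) · 10.5^j/j! ≈ 0.2955.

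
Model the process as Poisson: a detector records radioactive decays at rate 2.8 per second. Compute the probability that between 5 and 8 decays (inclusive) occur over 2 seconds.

Over the interval, μ = 2.8 × 2 = 5.6 (2 seconds).
P(5 ≤ N ≤ 8) = Σ_{j=5}^{8} e^(−5.6) · 5.6^j/j! ≈ 0.5435.

0.5435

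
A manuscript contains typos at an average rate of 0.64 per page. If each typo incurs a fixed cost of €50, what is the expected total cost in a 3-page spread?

€96

E[N] = 0.64 × 3 = 1.92 (a 3-page spread = 3 pages); E[cost] = 1.92 × €50 = €96.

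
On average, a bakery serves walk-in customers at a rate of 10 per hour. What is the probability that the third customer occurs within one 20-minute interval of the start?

Over the interval, μ = 10 × 1/3 ≈ 3.33333 (a 20-minute interval = 1/3 hours).
The third arrival falls in the interval iff at least 3 events occur there: P(S_3 ≤ t) = P(N ≥ 3) = 1 − P(N ≤ 2) ≈ 0.6472.

0.6472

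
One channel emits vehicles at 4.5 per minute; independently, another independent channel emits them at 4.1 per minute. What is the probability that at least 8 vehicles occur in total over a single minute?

Independent Poisson processes superpose: combined rate λ = 4.5 + 4.1 = 8.6 per minute.
So μ = 8.6.
P(N ≥ 8) = 1 − P(N ≤ 7) ≈ 0.6272.

0.6272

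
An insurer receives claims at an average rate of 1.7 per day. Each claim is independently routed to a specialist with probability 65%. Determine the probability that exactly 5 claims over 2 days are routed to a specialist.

Thinning: the claims that are routed to a specialist themselves form a Poisson process with rate 0.65 × 1.7 = 1.105 per day.
Over the interval, μ = 1.105 × 2 = 2.21 (2 days).
P(N = 5) = e^(−2.21) · 2.21^5/5! ≈ 0.0482.

0.0482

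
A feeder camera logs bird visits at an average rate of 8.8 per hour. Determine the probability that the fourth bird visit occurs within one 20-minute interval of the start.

0.3378

Over the interval, μ = 8.8 × 1/3 ≈ 2.93333 (a 20-minute interval = 1/3 hours).
The fourth arrival falls in the interval iff at least 4 events occur there: P(S_4 ≤ t) = P(N ≥ 4) = 1 − P(N ≤ 3) ≈ 0.3378.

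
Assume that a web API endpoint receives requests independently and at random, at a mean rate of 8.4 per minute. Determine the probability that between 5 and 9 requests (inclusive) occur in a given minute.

0.5870

With mean μ = 8.4 per minute,
P(5 ≤ N ≤ 9) = Σ_{j=5}^{9} e^(−8.4) · 8.4^j/j! ≈ 0.5870.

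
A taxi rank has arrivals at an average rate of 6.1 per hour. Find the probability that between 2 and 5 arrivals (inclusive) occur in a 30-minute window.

0.7192

Over the interval, μ = 6.1 × 0.5 = 3.05 (a 30-minute window = 0.5 hours).
P(2 ≤ N ≤ 5) = Σ_{j=2}^{5} e^(−3.05) · 3.05^j/j! ≈ 0.7192.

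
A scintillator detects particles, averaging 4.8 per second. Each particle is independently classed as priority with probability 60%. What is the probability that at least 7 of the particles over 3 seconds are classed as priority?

Thinning: the particles that are classed as priority themselves form a Poisson process with rate 0.6 × 4.8 = 2.88 per second.
Over the interval, μ = 2.88 × 3 = 8.64 (3 seconds).
P(N ≥ 7) = 1 − P(N ≤ 6) ≈ 0.7584.

0.7584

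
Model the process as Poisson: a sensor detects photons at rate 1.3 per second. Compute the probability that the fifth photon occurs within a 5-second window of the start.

0.7763

Over the interval, μ = 1.3 × 5 = 6.5 (a 5-second window = 5 seconds).
The fifth arrival falls in the interval iff at least 5 events occur there: P(S_5 ≤ t) = P(N ≥ 5) = 1 − P(N ≤ 4) ≈ 0.7763.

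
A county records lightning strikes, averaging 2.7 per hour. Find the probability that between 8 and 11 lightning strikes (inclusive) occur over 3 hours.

Over the interval, μ = 2.7 × 3 = 8.1 (3 hours).
P(8 ≤ N ≤ 11) = Σ_{j=8}^{11} e^(−8.1) · 8.1^j/j! ≈ 0.4416.

0.4416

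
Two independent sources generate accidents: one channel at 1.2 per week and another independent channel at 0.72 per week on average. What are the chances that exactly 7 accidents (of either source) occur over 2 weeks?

0.0525

Independent Poisson processes superpose: combined rate λ = 1.2 + 0.72 = 1.92 per week.
Over the interval, μ = 1.92 × 2 = 3.84 (2 weeks).
P(N = 7) = e^(−3.84) · 3.84^7/7! ≈ 0.0525.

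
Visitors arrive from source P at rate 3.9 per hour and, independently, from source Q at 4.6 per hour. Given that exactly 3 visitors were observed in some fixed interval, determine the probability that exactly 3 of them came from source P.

Given the total, each event is independently from source P with probability p = λ_P/(λ_P+λ_Q) = 3.9/8.5 ≈ 0.4588.
So K ~ Binomial(3, 3.9/8.5): P(K = 3) = C(3,3) · (3.9/8.5)^3 · (4.6/8.5)^0 ≈ 0.0966.

0.0966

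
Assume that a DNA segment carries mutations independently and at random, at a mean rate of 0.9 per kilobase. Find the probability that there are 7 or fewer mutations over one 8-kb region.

Over the interval, μ = 0.9 × 8 = 7.2 (an 8-kb region = 8 kilobases).
P(N ≤ 7) = Σ_{j=0}^{7} e^(−μ) μ^j/j! ≈ 0.5689.

0.5689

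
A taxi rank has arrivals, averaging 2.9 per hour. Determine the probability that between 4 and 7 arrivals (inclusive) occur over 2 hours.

0.6011

Over the interval, μ = 2.9 × 2 = 5.8 (2 hours).
P(4 ≤ N ≤ 7) = Σ_{j=4}^{7} e^(−5.8) · 5.8^j/j! ≈ 0.6011.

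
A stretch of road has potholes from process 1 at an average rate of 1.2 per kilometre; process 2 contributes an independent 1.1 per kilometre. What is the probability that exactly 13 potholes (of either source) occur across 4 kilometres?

Independent Poisson processes superpose: combined rate λ = 1.2 + 1.1 = 2.3 per kilometre.
Over the interval, μ = 2.3 × 4 = 9.2 (4 kilometres).
P(N = 13) = e^(−9.2) · 9.2^13/13! ≈ 0.0549.

0.0549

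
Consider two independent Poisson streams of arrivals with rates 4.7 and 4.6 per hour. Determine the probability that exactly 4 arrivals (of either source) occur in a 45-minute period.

0.0922

Independent Poisson processes superpose: combined rate λ = 4.7 + 4.6 = 9.3 per hour.
Over the interval, μ = 9.3 × 0.75 = 6.975 (a 45-minute period = 0.75 hours).
P(N = 4) = e^(−6.975) · 6.975^4/4! ≈ 0.0922.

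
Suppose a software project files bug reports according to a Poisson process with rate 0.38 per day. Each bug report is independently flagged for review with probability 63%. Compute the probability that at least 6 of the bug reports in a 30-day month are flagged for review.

Thinning: the bug reports that are flagged for review themselves form a Poisson process with rate 0.63 × 0.38 = 0.2394 per day.
Over the interval, μ = 0.2394 × 30 = 7.182 (a 30-day month = 30 days).
P(N ≥ 6) = 1 − P(N ≤ 5) ≈ 0.7219.

0.7219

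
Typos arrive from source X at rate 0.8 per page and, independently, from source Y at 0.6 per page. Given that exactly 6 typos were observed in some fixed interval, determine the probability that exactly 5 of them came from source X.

Given the total, each event is independently from source X with probability p = λ_X/(λ_X+λ_Y) = 0.8/1.4 ≈ 0.5714.
So K ~ Binomial(6, 0.8/1.4): P(K = 5) = C(6,5) · (0.8/1.4)^5 · (0.6/1.4)^1 ≈ 0.1567.

0.1567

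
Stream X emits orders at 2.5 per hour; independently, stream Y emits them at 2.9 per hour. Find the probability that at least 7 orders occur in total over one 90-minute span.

0.6987

Independent Poisson processes superpose: combined rate λ = 2.5 + 2.9 = 5.4 per hour.
Over the interval, μ = 5.4 × 1.5 = 8.1 (a 90-minute span = 1.5 hours).
P(N ≥ 7) = 1 − P(N ≤ 6) ≈ 0.6987.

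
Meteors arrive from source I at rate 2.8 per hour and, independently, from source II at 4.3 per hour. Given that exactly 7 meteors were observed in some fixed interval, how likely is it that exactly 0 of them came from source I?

Given the total, each event is independently from source I with probability p = λ_I/(λ_I+λ_II) = 2.8/7.1 ≈ 0.3944.
So K ~ Binomial(7, 2.8/7.1): P(K = 0) = C(7,0) · (2.8/7.1)^0 · (4.3/7.1)^7 ≈ 0.0299.

0.0299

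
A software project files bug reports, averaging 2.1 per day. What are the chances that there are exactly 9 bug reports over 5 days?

Over the interval, μ = 2.1 × 5 = 10.5 (5 days).
P(N = 9) = e^(−μ) μ^9/9! = e^(−10.5) · 10.5^9/362880 ≈ 0.1177.

0.1177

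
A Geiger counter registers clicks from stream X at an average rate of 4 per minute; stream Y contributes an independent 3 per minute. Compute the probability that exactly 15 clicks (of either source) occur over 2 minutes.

0.0989

Independent Poisson processes superpose: combined rate λ = 4 + 3 = 7 per minute.
Over the interval, μ = 7 × 2 = 14 (2 minutes).
P(N = 15) = e^(−14) · 14^15/15! ≈ 0.0989.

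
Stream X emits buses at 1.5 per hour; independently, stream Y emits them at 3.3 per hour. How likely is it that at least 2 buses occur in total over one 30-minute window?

0.6916

Independent Poisson processes superpose: combined rate λ = 1.5 + 3.3 = 4.8 per hour.
Over the interval, μ = 4.8 × 0.5 = 2.4 (a 30-minute window = 0.5 hours).
P(N ≥ 2) = 1 − P(N ≤ 1) ≈ 0.6916.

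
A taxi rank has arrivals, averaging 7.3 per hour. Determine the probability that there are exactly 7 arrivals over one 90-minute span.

Over the interval, μ = 7.3 × 1.5 = 10.95 (a 90-minute span = 1.5 hours).
P(N = 7) = e^(−μ) μ^7/7! = e^(−10.95) · 10.95^7/5040 ≈ 0.0658.

0.0658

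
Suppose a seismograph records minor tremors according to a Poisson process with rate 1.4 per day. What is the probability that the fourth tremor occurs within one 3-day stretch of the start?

0.6046

Over the interval, μ = 1.4 × 3 = 4.2 (a 3-day stretch = 3 days).
The fourth arrival falls in the interval iff at least 4 events occur there: P(S_4 ≤ t) = P(N ≥ 4) = 1 − P(N ≤ 3) ≈ 0.6046.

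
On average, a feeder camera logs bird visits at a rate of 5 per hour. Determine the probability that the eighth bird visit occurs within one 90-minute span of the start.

0.4754

Over the interval, μ = 5 × 1.5 = 7.5 (a 90-minute span = 1.5 hours).
The eighth arrival falls in the interval iff at least 8 events occur there: P(S_8 ≤ t) = P(N ≥ 8) = 1 − P(N ≤ 7) ≈ 0.4754.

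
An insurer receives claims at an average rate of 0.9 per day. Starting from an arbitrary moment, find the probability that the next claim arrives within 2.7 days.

0.9120

Inter-arrival times are exponential with rate λ = 0.9 per day.
P(T ≤ 2.7) = 1 − e^(−λt) = 1 − e^(−0.9 × 2.7) = 1 − e^(−2.43) ≈ 0.9120.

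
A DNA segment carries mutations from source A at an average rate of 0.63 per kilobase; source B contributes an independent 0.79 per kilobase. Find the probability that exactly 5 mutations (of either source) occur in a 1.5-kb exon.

0.0434

Independent Poisson processes superpose: combined rate λ = 0.63 + 0.79 = 1.42 per kilobase.
Over the interval, μ = 1.42 × 1.5 = 2.13 (a 1.5-kb exon = 1.5 kilobases).
P(N = 5) = e^(−2.13) · 2.13^5/5! ≈ 0.0434.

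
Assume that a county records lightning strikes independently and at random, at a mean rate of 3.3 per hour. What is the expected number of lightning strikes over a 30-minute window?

1.65

E[N] = λt = 3.3 × 0.5 = 1.65 (a 30-minute window = 0.5 hours).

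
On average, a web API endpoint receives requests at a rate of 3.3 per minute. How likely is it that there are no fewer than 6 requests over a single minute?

0.1171

With mean μ = 3.3 per minute,
P(N ≥ 6) = 1 − P(N ≤ 5) = 1 − Σ_{j=0}^{5} e^(−μ) μ^j/j! ≈ 0.1171.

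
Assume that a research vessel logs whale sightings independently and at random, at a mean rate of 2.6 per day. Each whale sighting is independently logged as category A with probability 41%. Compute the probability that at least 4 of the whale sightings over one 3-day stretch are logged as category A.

0.3970

Thinning: the whale sightings that are logged as category A themselves form a Poisson process with rate 0.41 × 2.6 = 1.066 per day.
Over the interval, μ = 1.066 × 3 = 3.198 (a 3-day stretch = 3 days).
P(N ≥ 4) = 1 − P(N ≤ 3) ≈ 0.3970.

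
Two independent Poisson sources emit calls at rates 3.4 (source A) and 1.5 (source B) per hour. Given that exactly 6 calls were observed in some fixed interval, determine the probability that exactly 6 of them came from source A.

Given the total, each event is independently from source A with probability p = λ_A/(λ_A+λ_B) = 3.4/4.9 ≈ 0.6939.
So K ~ Binomial(6, 3.4/4.9): P(K = 6) = C(6,6) · (3.4/4.9)^6 · (1.5/4.9)^0 ≈ 0.1116.

0.1116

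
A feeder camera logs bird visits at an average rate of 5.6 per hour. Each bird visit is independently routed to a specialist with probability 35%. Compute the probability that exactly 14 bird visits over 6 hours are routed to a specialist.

0.0867

Thinning: the bird visits that are routed to a specialist themselves form a Poisson process with rate 0.35 × 5.6 = 1.96 per hour.
Over the interval, μ = 1.96 × 6 = 11.76 (6 hours).
P(N = 14) = e^(−11.76) · 11.76^14/14! ≈ 0.0867.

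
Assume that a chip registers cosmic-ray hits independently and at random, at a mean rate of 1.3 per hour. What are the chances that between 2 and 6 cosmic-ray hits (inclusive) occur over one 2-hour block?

Over the interval, μ = 1.3 × 2 = 2.6 (a 2-hour block = 2 hours).
P(2 ≤ N ≤ 6) = Σ_{j=2}^{6} e^(−2.6) · 2.6^j/j! ≈ 0.7154.

0.7154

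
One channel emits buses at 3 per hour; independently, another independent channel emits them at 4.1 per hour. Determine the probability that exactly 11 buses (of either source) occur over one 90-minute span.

0.1187

Independent Poisson processes superpose: combined rate λ = 3 + 4.1 = 7.1 per hour.
Over the interval, μ = 7.1 × 1.5 = 10.65 (a 90-minute span = 1.5 hours).
P(N = 11) = e^(−10.65) · 10.65^11/11! ≈ 0.1187.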